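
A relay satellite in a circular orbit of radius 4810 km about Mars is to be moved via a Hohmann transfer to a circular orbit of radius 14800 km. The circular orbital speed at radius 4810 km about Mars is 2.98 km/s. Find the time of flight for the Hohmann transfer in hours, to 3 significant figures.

From the circular-orbit relation v² = μ/r at r = 4810 km: μ = v²r = (2.98)² × 4810 = 42714.7 km³/s².
The Hohmann ellipse has a_t = (r₁ + r₂)/2 = 9805 km.
By Kepler's third law the transfer-orbit period is T = 2π√(a_t³/μ), so t = T/2 = 14760 s.
Converting: 14760 s ÷ 3600 s/hour = 4.10 hours.

t = 4.10 hours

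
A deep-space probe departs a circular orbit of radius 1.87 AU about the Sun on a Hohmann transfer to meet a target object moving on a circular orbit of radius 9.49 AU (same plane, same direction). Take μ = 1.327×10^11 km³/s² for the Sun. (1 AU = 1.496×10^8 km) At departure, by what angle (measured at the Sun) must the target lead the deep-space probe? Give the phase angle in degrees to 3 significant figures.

φ = 96.7°

In km: r₁ = 1.87 × 1.496×10^8 = 2.79752×10^8 km; r₂ = 9.49 × 1.496×10^8 = 1.419704×10^9 km.
Semi-major axis of the transfer orbit: a_t = (2.79752×10^8 + 1.419704×10^9)/2 = 8.49728×10^8 km.
The half-period of the transfer ellipse is t = π√(a_t³/μ) = 2.1362×10^8 s.
Target angular speed ω₂ = √(μ/r₂³) = 6.8099×10^-9 rad/s.
Angle swept by the target during transfer: ω₂·t = 1.4547 rad = 83.348°.
The deep-space probe traverses 180° on the transfer ellipse, so the target must lead by 180° − 83.348° = 96.7°.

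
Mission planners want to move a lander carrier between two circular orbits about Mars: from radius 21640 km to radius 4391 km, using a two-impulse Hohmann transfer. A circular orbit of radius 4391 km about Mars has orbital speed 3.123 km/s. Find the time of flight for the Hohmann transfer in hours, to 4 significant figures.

From the circular-orbit relation v² = μ/r at r = 4391 km: μ = v²r = (3.123)² × 4391 = 42826.0 km³/s².
The Hohmann ellipse has a_t = (r₁ + r₂)/2 = 13015.5 km.
Half the transfer-orbit period gives t = π√(a_t³/μ) = 22542 s.
Converting: 22542 s ÷ 3600 s/hour = 6.262 hours.

t = 6.262 hours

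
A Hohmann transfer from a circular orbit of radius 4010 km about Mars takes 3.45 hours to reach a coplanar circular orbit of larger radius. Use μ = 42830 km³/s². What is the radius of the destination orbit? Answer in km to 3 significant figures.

r₂ = 13500 km

Transfer time t = 3.45 hours = 12420 s, and t = π√(a_t³/μ).
So a_t = (μ t²/π²)^(1/3) = (42830 × (12420)² / π²)^(1/3) = 8747.8 km.
Since a_t = (r₁ + r₂)/2, r₂ = 2a_t − r₁ = 2×8747.8 − 4010 = 13485.6 km.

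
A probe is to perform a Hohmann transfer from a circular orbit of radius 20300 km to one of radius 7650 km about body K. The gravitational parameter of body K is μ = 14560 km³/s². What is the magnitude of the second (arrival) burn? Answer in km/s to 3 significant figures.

Δv₂ = 0.283 km/s

Transfer-ellipse semi-major axis a_t = (r₁ + r₂)/2 = (20300 + 7650)/2 = 13975 km.
On the circular orbit at r = 7650 km, v_c = √(μ/r) = 1.3796 km/s.
Vis-viva on the transfer ellipse at r = 7650 km gives v_t = √[μ(2/r − 1/a_t)] = 1.6627 km/s.
Δv₂ = |v_t − v_c| = |1.6627 − 1.3796| = 0.2831 km/s.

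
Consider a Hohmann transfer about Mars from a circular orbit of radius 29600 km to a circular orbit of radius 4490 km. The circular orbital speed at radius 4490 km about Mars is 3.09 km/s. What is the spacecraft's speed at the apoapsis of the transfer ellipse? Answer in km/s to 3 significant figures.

v = 0.618 km/s

From the circular-orbit relation v² = μ/r at r = 4490 km: μ = v²r = (3.09)² × 4490 = 42871.0 km³/s².
Transfer-ellipse semi-major axis a_t = (r₁ + r₂)/2 = (29600 + 4490)/2 = 17045 km.
The apoapsis of the transfer ellipse is at r = 29600 km.
Vis-viva: v = √[μ(2/r − 1/a_t)] = √[42871.0 × (2/29600 − 1/17045)] = 0.6177 km/s.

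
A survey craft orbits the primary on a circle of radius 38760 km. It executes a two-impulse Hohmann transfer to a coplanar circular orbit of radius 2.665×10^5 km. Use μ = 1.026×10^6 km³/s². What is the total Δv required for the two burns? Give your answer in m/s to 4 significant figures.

Δv = 2627 m/s

Semi-major axis of the transfer orbit: a_t = (38760 + 2.665×10^5)/2 = 1.5263×10^5 km.
At r₁ the circular-orbit speed is v₁ = √(μ/r₁) = 5.1449576 km/s.
Transfer-orbit speed at r₁ (v² = μ(2/r − 1/a)): v_p = √[μ(2/r₁ − 1/a_t)] = 6.7984585 km/s.
First burn Δv₁ = |v_p − v₁| = 1.654 km/s.
At r₂, v₂ = √(μ/r₂) = 1.9621 km/s.
Transfer-orbit speed at r₂: v_a = √[μ(2/r₂ − 1/a_t)] = 0.98877 km/s.
Second burn Δv₂ = |v₂ − v_a| = 0.9733 km/s.
Total Δv = Δv₁ + Δv₂ = 2.627 km/s.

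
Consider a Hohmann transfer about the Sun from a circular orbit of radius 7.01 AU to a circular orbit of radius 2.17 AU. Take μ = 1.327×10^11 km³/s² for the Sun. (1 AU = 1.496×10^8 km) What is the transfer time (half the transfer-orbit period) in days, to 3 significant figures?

t = 1800 days

In km: r₁ = 7.01 × 1.496×10^8 = 1.048696×10^9 km; r₂ = 2.17 × 1.496×10^8 = 3.24632×10^8 km.
Transfer-ellipse semi-major axis a_t = (r₁ + r₂)/2 = (1.048696×10^9 + 3.24632×10^8)/2 = 6.86664×10^8 km.
By Kepler's third law the transfer-orbit period is T = 2π√(a_t³/μ), so t = T/2 = 1.552×10^8 s.
Converting: 1.552×10^8 s ÷ 86400 s/day = 1800 days.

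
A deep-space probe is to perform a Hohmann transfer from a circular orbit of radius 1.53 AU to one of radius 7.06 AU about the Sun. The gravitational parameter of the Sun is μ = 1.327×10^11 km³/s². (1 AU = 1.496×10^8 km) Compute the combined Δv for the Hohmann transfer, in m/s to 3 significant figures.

Δv = 11300 m/s

In km: r₁ = 1.53 × 1.496×10^8 = 2.28888×10^8 km; r₂ = 7.06 × 1.496×10^8 = 1.056176×10^9 km.
Transfer-ellipse semi-major axis a_t = (r₁ + r₂)/2 = (2.28888×10^8 + 1.056176×10^9)/2 = 6.42532×10^8 km.
At r₁ the circular-orbit speed is v₁ = √(μ/r₁) = 24.0782 km/s.
Transfer-orbit speed at r₁ (vis-viva equation): v_p = √[μ(2/r₁ − 1/a_t)] = 30.8706 km/s.
First burn Δv₁ = |v_p − v₁| = 6.792 km/s.
At r₂, v₂ = √(μ/r₂) = 11.209 km/s.
Transfer-orbit speed at r₂: v_a = √[μ(2/r₂ − 1/a_t)] = 6.6901 km/s.
Second burn Δv₂ = |v₂ − v_a| = 4.519 km/s.
Total Δv = Δv₁ + Δv₂ = 11.31 km/s.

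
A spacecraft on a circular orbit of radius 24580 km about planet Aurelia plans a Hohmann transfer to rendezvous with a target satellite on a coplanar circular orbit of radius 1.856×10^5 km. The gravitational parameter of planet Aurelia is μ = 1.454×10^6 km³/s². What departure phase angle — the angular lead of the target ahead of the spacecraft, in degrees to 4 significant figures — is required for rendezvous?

φ = 103.3°

The Hohmann ellipse has a_t = (r₁ + r₂)/2 = 1.0509×10^5 km.
Transfer time t = π√(a_t³/μ) = 88760 s.
The target's mean motion on its circular orbit is ω₂ = √(μ/r₂³) = 1.508×10^-5 rad/s.
Angle swept by the target during transfer: ω₂·t = 1.3385 rad = 76.69°.
Arrival is 180° from departure on the ellipse, so φ = 180° − 76.69° = 103.3°.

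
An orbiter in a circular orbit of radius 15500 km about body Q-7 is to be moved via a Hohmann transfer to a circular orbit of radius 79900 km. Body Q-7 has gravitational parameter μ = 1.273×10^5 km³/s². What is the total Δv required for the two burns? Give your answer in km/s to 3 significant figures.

Δv = 1.39 km/s

Semi-major axis of the transfer orbit: a_t = (15500 + 79900)/2 = 47700 km.
Circular speed at r₁: v₁ = √(μ/r₁) = √(1.273×10^5/15500) = 2.8658 km/s.
Transfer-orbit speed at r₁ (vis-viva equation): v_p = √[μ(2/r₁ − 1/a_t)] = 3.7090 km/s.
First burn Δv₁ = |v_p − v₁| = 0.8432 km/s.
At r₂, v₂ = √(μ/r₂) = 1.2622 km/s.
Transfer-orbit speed at r₂: v_a = √[μ(2/r₂ − 1/a_t)] = 0.71953 km/s.
Second burn Δv₂ = |v₂ − v_a| = 0.5427 km/s.
Δv = Δv₁ + Δv₂ = 0.8432 + 0.5427 = 1.386 km/s.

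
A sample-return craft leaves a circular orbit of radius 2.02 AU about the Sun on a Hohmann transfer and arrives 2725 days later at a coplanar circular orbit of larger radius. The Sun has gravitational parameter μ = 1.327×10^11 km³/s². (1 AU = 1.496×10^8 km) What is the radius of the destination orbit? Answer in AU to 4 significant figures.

r₂ = 10.10 AU

In km: r₁ = 2.02 × 1.496×10^8 = 3.02192×10^8 km.
Transfer time t = 2725 days = 2.3544×10^8 s, and t = π√(a_t³/μ).
So a_t = (μ t²/π²)^(1/3) = (1.327×10^11 × (2.3544×10^8)² / π²)^(1/3) = 9.0666×10^8 km.
Since a_t = (r₁ + r₂)/2, r₂ = 2a_t − r₁ = 2×9.0666×10^8 − 3.02192×10^8 = 1.511128×10^9 km.
In AU: r₂ = 1.511128×10^9 / 1.496×10^8 = 10.10 AU.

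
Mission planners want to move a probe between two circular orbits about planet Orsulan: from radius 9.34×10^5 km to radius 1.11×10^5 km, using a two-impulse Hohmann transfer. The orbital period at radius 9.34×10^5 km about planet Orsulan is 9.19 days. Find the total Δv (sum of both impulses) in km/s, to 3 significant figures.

Δv = 11.2 km/s

From Kepler's third law T² = 4π²r³/μ at r = 9.34×10^5 km, T = 9.19 days = 9.19 × 86400 s = 7.94016×10^5 s: μ = 4π²r³/T² = 5.10202×10^7 km³/s².
Semi-major axis of the transfer orbit: a_t = (9.340×10^5 + 1.110×10^5)/2 = 5.225×10^5 km.
At r₁ the circular-orbit speed is v₁ = √(μ/r₁) = 7.391 km/s.
On the transfer ellipse at r₁, vis-viva gives v_a = √[μ(2/r₁ − 1/a_t)] = 3.407 km/s.
First burn Δv₁ = |v_a − v₁| = 3.984 km/s.
At r₂, v₂ = √(μ/r₂) = 21.439 km/s.
Transfer-orbit speed at r₂: v_p = √[μ(2/r₂ − 1/a_t)] = 28.664 km/s.
Second burn Δv₂ = |v₂ − v_p| = 7.225 km/s.
Δv = Δv₁ + Δv₂ = 3.984 + 7.225 = 11.21 km/s.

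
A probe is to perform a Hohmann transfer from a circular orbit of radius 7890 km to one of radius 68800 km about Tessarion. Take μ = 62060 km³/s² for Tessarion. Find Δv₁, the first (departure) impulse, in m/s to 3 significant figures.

Semi-major axis of the transfer orbit: a_t = (7890 + 68800)/2 = 38345 km.
Circular speed at r = 7890 km: v_c = √(μ/r) = 2.8046 km/s.
Transfer-orbit speed at the same r (vis-viva, a = a_t): v_t = √[μ(2/r − 1/a_t)] = 3.7567 km/s.
Δv₁ = |v_t − v_c| = |3.7567 − 2.8046| = 0.9521 km/s.

Δv₁ = 952 m/s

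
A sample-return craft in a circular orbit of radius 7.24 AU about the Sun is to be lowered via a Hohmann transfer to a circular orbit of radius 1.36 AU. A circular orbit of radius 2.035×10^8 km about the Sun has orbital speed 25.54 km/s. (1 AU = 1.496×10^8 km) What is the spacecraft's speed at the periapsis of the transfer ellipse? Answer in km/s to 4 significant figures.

From the circular-orbit relation v² = μ/r at r = 2.035×10^8 km: μ = v²r = (25.54)² × 2.035×10^8 = 1.32741×10^11 km³/s².
In km: r₁ = 7.24 × 1.496×10^8 = 1.083104×10^9 km; r₂ = 1.36 × 1.496×10^8 = 2.03456×10^8 km.
Transfer-ellipse semi-major axis a_t = (r₁ + r₂)/2 = (1.083104×10^9 + 2.03456×10^8)/2 = 6.4328×10^8 km.
The periapsis of the transfer ellipse is at r = 2.03456×10^8 km.
Vis-viva: v = √[μ(2/r − 1/a_t)] = √[1.32741×10^11 × (2/2.03456×10^8 − 1/6.4328×10^8)] = 33.14 km/s.

v = 33.14 km/s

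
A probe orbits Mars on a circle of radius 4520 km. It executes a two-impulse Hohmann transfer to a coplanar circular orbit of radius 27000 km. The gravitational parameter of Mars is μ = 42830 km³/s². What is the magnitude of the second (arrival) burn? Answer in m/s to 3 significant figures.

The Hohmann ellipse has a_t = (r₁ + r₂)/2 = 15760 km.
Circular speed at r = 27000 km: v_c = √(μ/r) = 1.2595 km/s.
Transfer-orbit speed at the same r (vis-viva, a = a_t): v_t = √[μ(2/r − 1/a_t)] = 0.67450 km/s.
Δv₂ = |v_t − v_c| = |0.67450 − 1.2595| = 0.5850 km/s.

Δv₂ = 585 m/s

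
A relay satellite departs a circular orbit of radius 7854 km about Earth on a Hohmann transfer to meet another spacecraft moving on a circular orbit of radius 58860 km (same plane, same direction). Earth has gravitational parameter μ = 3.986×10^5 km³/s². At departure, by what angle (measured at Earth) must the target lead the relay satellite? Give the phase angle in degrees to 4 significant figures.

The Hohmann ellipse has a_t = (r₁ + r₂)/2 = 33357 km.
The half-period of the transfer ellipse is t = π√(a_t³/μ) = 30315 s.
Target angular speed ω₂ = √(μ/r₂³) = 4.4212×10^-5 rad/s.
Angle swept by the target during transfer: ω₂·t = 1.3403 rad = 76.79°.
Arrival is 180° from departure on the ellipse, so φ = 180° − 76.79° = 103.2°.

φ = 103.2°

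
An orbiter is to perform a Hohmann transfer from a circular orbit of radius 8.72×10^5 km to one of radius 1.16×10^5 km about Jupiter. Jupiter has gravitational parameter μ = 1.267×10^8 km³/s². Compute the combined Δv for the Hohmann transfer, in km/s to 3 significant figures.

The Hohmann ellipse has a_t = (r₁ + r₂)/2 = 4.940×10^5 km.
At r₁ the circular-orbit speed is v₁ = √(μ/r₁) = 12.054 km/s.
Transfer-orbit speed at r₁ (v² = μ(2/r − 1/a)): v_a = √[μ(2/r₁ − 1/a_t)] = 5.8411 km/s.
First burn Δv₁ = |v_a − v₁| = 6.213 km/s.
Circular speed at r₂: v₂ = √(μ/r₂) = 33.05 km/s.
Transfer-orbit speed at r₂: v_p = √[μ(2/r₂ − 1/a_t)] = 43.91 km/s.
Second burn Δv₂ = |v₂ − v_p| = 10.86 km/s.
Total Δv = Δv₁ + Δv₂ = 17.07 km/s.

Δv = 17.1 km/s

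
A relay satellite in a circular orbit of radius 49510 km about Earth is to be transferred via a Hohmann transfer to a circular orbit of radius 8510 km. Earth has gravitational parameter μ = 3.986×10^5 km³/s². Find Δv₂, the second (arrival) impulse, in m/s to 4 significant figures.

Semi-major axis of the transfer orbit: a_t = (49510 + 8510)/2 = 29010 km.
On the circular orbit at r = 8510 km, v_c = √(μ/r) = 6.844 km/s.
Transfer-orbit speed at the same r (vis-viva, a = a_t): v_t = √[μ(2/r − 1/a_t)] = 8.941 km/s.
Δv₂ = |v_t − v_c| = |8.941 − 6.844| = 2.097 km/s.

Δv₂ = 2097 m/s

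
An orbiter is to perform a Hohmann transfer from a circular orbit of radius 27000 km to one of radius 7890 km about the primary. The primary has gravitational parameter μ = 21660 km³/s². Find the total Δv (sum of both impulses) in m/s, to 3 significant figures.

Δv = 698 m/s

The Hohmann ellipse has a_t = (r₁ + r₂)/2 = 17445 km.
At r₁ the circular-orbit speed is v₁ = √(μ/r₁) = 0.8957 km/s.
Transfer-orbit speed at r₁ (v² = μ(2/r − 1/a)): v_a = √[μ(2/r₁ − 1/a_t)] = 0.6024 km/s.
First burn Δv₁ = |v_a − v₁| = 0.2933 km/s.
At r₂, v₂ = √(μ/r₂) = 1.6569 km/s.
Transfer-orbit speed at r₂: v_p = √[μ(2/r₂ − 1/a_t)] = 2.0613 km/s.
Second burn Δv₂ = |v₂ − v_p| = 0.4044 km/s.
Total Δv = Δv₁ + Δv₂ = 0.6977 km/s.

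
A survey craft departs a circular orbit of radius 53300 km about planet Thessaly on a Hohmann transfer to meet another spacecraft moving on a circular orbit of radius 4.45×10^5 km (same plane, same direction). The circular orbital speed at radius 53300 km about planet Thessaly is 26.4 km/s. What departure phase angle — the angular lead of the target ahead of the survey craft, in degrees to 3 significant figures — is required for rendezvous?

From the circular-orbit relation v² = μ/r at r = 53300 km: μ = v²r = (26.4)² × 53300 = 3.71480×10^7 km³/s².
Transfer-ellipse semi-major axis a_t = (r₁ + r₂)/2 = (53300 + 4.450×10^5)/2 = 2.4915×10^5 km.
Transfer time t = π√(a_t³/μ) = 64102 s.
The target's mean motion on its circular orbit is ω₂ = √(μ/r₂³) = 2.0532×10^-5 rad/s.
Angle swept by the target during transfer: ω₂·t = 1.3161 rad = 75.41°.
The survey craft traverses 180° on the transfer ellipse, so the target must lead by 180° − 75.41° = 105°.

φ = 105°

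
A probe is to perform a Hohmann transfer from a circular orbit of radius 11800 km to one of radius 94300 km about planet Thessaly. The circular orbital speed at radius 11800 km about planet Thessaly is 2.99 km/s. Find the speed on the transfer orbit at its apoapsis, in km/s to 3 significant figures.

From the circular-orbit relation v² = μ/r at r = 11800 km: μ = v²r = (2.99)² × 11800 = 1.05493×10^5 km³/s².
The Hohmann ellipse has a_t = (r₁ + r₂)/2 = 53050 km.
The apoapsis of the transfer ellipse is at r = 94300 km.
Applying v² = μ(2/r − 1/a_t): v = 0.4988 km/s.

v = 0.499 km/s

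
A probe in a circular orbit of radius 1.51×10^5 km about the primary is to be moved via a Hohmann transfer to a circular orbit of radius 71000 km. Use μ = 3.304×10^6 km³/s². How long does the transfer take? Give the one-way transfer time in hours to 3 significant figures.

t = 17.8 hours

Transfer-ellipse semi-major axis a_t = (r₁ + r₂)/2 = (1.510×10^5 + 71000)/2 = 1.110×10^5 km.
Transfer time t = π√(a_t³/μ) = π√((1.110×10^5)³ / 3.304×10^6) = 63920 s.
Converting: 63920 s ÷ 3600 s/hour = 17.8 hours.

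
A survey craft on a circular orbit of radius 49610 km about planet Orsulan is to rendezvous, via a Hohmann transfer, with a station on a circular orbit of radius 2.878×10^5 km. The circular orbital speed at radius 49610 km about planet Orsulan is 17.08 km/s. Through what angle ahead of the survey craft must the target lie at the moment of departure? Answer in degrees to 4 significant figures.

φ = 99.22°

From the circular-orbit relation v² = μ/r at r = 49610 km: μ = v²r = (17.08)² × 49610 = 1.44725×10^7 km³/s².
The Hohmann ellipse has a_t = (r₁ + r₂)/2 = 1.68705×10^5 km.
The half-period of the transfer ellipse is t = π√(a_t³/μ) = 57222.83 s.
The target's mean motion on its circular orbit is ω₂ = √(μ/r₂³) = 2.463975×10^-5 rad/s.
Angle swept by the target during transfer: ω₂·t = 1.40996 rad = 80.78°.
Arrival is 180° from departure on the ellipse, so φ = 180° − 80.78° = 99.22°.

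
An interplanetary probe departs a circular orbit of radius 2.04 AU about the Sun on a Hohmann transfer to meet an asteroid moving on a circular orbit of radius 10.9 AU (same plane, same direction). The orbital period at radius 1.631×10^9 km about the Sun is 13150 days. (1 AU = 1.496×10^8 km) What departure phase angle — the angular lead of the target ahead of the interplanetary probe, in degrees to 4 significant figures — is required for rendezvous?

φ = 97.68°

From Kepler's third law T² = 4π²r³/μ at r = 1.631×10^9 km, T = 13150 days = 13150 × 86400 s = 1.13616×10^9 s: μ = 4π²r³/T² = 1.32691×10^11 km³/s².
In km: r₁ = 2.04 × 1.496×10^8 = 3.05184×10^8 km; r₂ = 10.9 × 1.496×10^8 = 1.63064×10^9 km.
Transfer-ellipse semi-major axis a_t = (r₁ + r₂)/2 = (3.05184×10^8 + 1.63064×10^9)/2 = 9.67912×10^8 km.
The half-period of the transfer ellipse is t = π√(a_t³/μ) = 2.597×10^8 s.
The target's mean motion on its circular orbit is ω₂ = √(μ/r₂³) = 5.532×10^-9 rad/s.
Angle swept by the target during transfer: ω₂·t = 1.4367 rad = 82.32°.
The interplanetary probe traverses 180° on the transfer ellipse, so the target must lead by 180° − 82.32° = 97.68°.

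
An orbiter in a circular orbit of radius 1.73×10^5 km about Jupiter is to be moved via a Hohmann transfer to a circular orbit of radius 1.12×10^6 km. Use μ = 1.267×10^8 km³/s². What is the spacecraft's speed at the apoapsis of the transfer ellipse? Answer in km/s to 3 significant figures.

v = 5.50 km/s

Transfer-ellipse semi-major axis a_t = (r₁ + r₂)/2 = (1.730×10^5 + 1.120×10^6)/2 = 6.465×10^5 km.
The apoapsis of the transfer ellipse is at r = 1.120×10^6 km.
Vis-viva: v = √[μ(2/r − 1/a_t)] = √[1.267×10^8 × (2/1.120×10^6 − 1/6.465×10^5)] = 5.502 km/s.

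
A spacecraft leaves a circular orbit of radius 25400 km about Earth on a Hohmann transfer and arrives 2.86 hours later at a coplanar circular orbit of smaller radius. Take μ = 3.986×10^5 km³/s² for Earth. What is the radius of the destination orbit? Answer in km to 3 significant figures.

r₂ = 7080 km

Transfer time t = 2.86 hours = 10296 s, and t = π√(a_t³/μ).
So a_t = (μ t²/π²)^(1/3) = (3.986×10^5 × (10296)² / π²)^(1/3) = 16238 km.
Since a_t = (r₁ + r₂)/2, r₂ = 2a_t − r₁ = 2×16238 − 25400 = 7076 km.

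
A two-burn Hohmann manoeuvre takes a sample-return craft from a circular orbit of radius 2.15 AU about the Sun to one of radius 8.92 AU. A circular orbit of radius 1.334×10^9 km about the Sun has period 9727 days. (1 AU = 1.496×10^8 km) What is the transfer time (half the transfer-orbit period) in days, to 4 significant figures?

t = 2378 days

From Kepler's third law T² = 4π²r³/μ at r = 1.334×10^9 km, T = 9727 days = 9727 × 86400 s = 8.404128×10^8 s: μ = 4π²r³/T² = 1.32691×10^11 km³/s².
In km: r₁ = 2.15 × 1.496×10^8 = 3.2164×10^8 km; r₂ = 8.92 × 1.496×10^8 = 1.334432×10^9 km.
The Hohmann ellipse has a_t = (r₁ + r₂)/2 = 8.28036×10^8 km.
By Kepler's third law the transfer-orbit period is T = 2π√(a_t³/μ), so t = T/2 = 2.055×10^8 s.
Converting: 2.055×10^8 s ÷ 86400 s/day = 2378 days.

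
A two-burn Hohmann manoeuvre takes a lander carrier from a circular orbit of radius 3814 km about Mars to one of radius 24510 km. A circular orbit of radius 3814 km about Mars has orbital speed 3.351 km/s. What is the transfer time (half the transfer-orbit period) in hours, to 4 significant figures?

t = 7.107 hours

From the circular-orbit relation v² = μ/r at r = 3814 km: μ = v²r = (3.351)² × 3814 = 42828.2 km³/s².
Semi-major axis of the transfer orbit: a_t = (3814 + 24510)/2 = 14162 km.
By Kepler's third law the transfer-orbit period is T = 2π√(a_t³/μ), so t = T/2 = 25584 s.
Converting: 25584 s ÷ 3600 s/hour = 7.107 hours.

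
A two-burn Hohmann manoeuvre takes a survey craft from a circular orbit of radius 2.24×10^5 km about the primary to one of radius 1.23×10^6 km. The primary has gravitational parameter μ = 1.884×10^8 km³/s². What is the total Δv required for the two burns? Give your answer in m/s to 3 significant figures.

The Hohmann ellipse has a_t = (r₁ + r₂)/2 = 7.270×10^5 km.
Circular speed at r₁: v₁ = √(μ/r₁) = √(1.884×10^8/2.240×10^5) = 29.0012 km/s.
On the transfer ellipse at r₁, vis-viva gives v_p = √[μ(2/r₁ − 1/a_t)] = 37.7226 km/s.
First burn Δv₁ = |v_p − v₁| = 8.721 km/s.
At r₂, v₂ = √(μ/r₂) = 12.376 km/s.
Transfer-orbit speed at r₂: v_a = √[μ(2/r₂ − 1/a_t)] = 6.8698 km/s.
Second burn Δv₂ = |v₂ − v_a| = 5.506 km/s.
Total Δv = Δv₁ + Δv₂ = 14.23 km/s.

Δv = 14200 m/s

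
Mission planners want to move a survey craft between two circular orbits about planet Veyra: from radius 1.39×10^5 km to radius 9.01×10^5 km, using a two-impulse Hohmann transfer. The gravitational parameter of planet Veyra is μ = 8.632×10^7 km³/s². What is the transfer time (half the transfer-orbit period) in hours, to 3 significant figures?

t = 35.2 hours

Transfer-ellipse semi-major axis a_t = (r₁ + r₂)/2 = (1.390×10^5 + 9.010×10^5)/2 = 5.200×10^5 km.
By Kepler's third law the transfer-orbit period is T = 2π√(a_t³/μ), so t = T/2 = 1.268×10^5 s.
Converting: 1.268×10^5 s ÷ 3600 s/hour = 35.2 hours.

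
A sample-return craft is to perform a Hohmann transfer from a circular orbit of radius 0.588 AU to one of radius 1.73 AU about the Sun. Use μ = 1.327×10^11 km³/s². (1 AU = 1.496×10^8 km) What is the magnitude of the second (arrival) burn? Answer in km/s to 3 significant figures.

In km: r₁ = 0.588 × 1.496×10^8 = 8.79648×10^7 km; r₂ = 1.73 × 1.496×10^8 = 2.58808×10^8 km.
The Hohmann ellipse has a_t = (r₁ + r₂)/2 = 1.733864×10^8 km.
On the circular orbit at r = 2.58808×10^8 km, v_c = √(μ/r) = 22.6437 km/s.
Vis-viva on the transfer ellipse at r = 2.58808×10^8 km gives v_t = √[μ(2/r − 1/a_t)] = 16.1285 km/s.
Δv₂ = |v_t − v_c| = |16.1285 − 22.6437| = 6.515 km/s.

Δv₂ = 6.52 km/s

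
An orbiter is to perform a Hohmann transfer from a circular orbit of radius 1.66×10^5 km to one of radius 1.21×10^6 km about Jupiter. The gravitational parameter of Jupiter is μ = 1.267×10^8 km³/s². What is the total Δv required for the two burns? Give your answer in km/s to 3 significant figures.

Δv = 14.2 km/s

Semi-major axis of the transfer orbit: a_t = (1.660×10^5 + 1.210×10^6)/2 = 6.880×10^5 km.
At r₁ the circular-orbit speed is v₁ = √(μ/r₁) = 27.627 km/s.
On the transfer ellipse at r₁, vis-viva equation gives v_p = √[μ(2/r₁ − 1/a_t)] = 36.638 km/s.
First burn Δv₁ = |v_p − v₁| = 9.011 km/s.
Circular speed at r₂: v₂ = √(μ/r₂) = 10.2328 km/s.
Transfer-orbit speed at r₂: v_a = √[μ(2/r₂ − 1/a_t)] = 5.02638 km/s.
Second burn Δv₂ = |v₂ − v_a| = 5.206 km/s.
Total Δv = Δv₁ + Δv₂ = 14.22 km/s.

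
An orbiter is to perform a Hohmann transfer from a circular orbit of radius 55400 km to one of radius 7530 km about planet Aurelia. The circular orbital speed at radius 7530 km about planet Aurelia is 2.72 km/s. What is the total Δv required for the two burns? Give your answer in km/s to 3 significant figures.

From the circular-orbit relation v² = μ/r at r = 7530 km: μ = v²r = (2.72)² × 7530 = 55710.0 km³/s².
Transfer-ellipse semi-major axis a_t = (r₁ + r₂)/2 = (55400 + 7530)/2 = 31465 km.
At r₁ the circular-orbit speed is v₁ = √(μ/r₁) = 1.0028 km/s.
Transfer-orbit speed at r₁ (vis-viva equation): v_a = √[μ(2/r₁ − 1/a_t)] = 0.49056 km/s.
First burn Δv₁ = |v_a − v₁| = 0.5122 km/s.
Circular speed at r₂: v₂ = √(μ/r₂) = 2.7200 km/s.
Transfer-orbit speed at r₂: v_p = √[μ(2/r₂ − 1/a_t)] = 3.6092 km/s.
Second burn Δv₂ = |v₂ − v_p| = 0.8892 km/s.
Δv = Δv₁ + Δv₂ = 0.5122 + 0.8892 = 1.401 km/s.

Δv = 1.40 km/s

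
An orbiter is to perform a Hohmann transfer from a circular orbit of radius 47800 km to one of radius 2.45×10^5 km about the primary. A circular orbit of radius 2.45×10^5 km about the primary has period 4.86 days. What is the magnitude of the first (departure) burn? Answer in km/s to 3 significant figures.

Δv₁ = 2.44 km/s

From Kepler's third law T² = 4π²r³/μ at r = 2.45×10^5 km, T = 4.86 days = 4.86 × 86400 s = 4.19904×10^5 s: μ = 4π²r³/T² = 3.29274×10^6 km³/s².
The Hohmann ellipse has a_t = (r₁ + r₂)/2 = 1.464×10^5 km.
On the circular orbit at r = 47800 km, v_c = √(μ/r) = 8.2998 km/s.
Vis-viva on the transfer ellipse at r = 47800 km gives v_t = √[μ(2/r − 1/a_t)] = 10.737 km/s.
Δv₁ = |v_t − v_c| = |10.737 − 8.2998| = 2.437 km/s.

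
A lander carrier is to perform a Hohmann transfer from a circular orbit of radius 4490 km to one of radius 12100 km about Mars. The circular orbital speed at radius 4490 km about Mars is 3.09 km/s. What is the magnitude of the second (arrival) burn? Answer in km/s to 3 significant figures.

Δv₂ = 0.497 km/s

From the circular-orbit relation v² = μ/r at r = 4490 km: μ = v²r = (3.09)² × 4490 = 42871.0 km³/s².
Semi-major axis of the transfer orbit: a_t = (4490 + 12100)/2 = 8295 km.
On the circular orbit at r = 12100 km, v_c = √(μ/r) = 1.8823 km/s.
Vis-viva on the transfer ellipse at r = 12100 km gives v_t = √[μ(2/r − 1/a_t)] = 1.3849 km/s.
Δv₂ = |v_t − v_c| = |1.3849 − 1.8823| = 0.4974 km/s.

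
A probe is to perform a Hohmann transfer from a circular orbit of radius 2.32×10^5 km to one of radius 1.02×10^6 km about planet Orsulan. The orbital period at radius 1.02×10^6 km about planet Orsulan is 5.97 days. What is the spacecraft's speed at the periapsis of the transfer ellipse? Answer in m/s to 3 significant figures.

From Kepler's third law T² = 4π²r³/μ at r = 1.02×10^6 km, T = 5.97 days = 5.97 × 86400 s = 5.15808×10^5 s: μ = 4π²r³/T² = 1.57465×10^8 km³/s².
Transfer-ellipse semi-major axis a_t = (r₁ + r₂)/2 = (2.320×10^5 + 1.020×10^6)/2 = 6.260×10^5 km.
The periapsis of the transfer ellipse is at r = 2.320×10^5 km.
Applying v² = μ(2/r − 1/a_t): v = 33.26 km/s.

v = 33300 m/s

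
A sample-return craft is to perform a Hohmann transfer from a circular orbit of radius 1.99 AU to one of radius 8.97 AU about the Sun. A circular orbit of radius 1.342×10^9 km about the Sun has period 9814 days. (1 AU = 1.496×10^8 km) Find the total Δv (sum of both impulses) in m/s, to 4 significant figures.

Δv = 9851 m/s

From Kepler's third law T² = 4π²r³/μ at r = 1.342×10^9 km, T = 9814 days = 9814 × 86400 s = 8.479296×10^8 s: μ = 4π²r³/T² = 1.32708×10^11 km³/s².
In km: r₁ = 1.99 × 1.496×10^8 = 2.97704×10^8 km; r₂ = 8.97 × 1.496×10^8 = 1.341912×10^9 km.
Semi-major axis of the transfer orbit: a_t = (2.97704×10^8 + 1.341912×10^9)/2 = 8.19808×10^8 km.
Circular speed at r₁: v₁ = √(μ/r₁) = √(1.32708×10^11/2.97704×10^8) = 21.113 km/s.
On the transfer ellipse at r₁, vis-viva equation gives v_p = √[μ(2/r₁ − 1/a_t)] = 27.012 km/s.
First burn Δv₁ = |v_p − v₁| = 5.899 km/s.
Circular speed at r₂: v₂ = √(μ/r₂) = 9.945 km/s.
Transfer-orbit speed at r₂: v_a = √[μ(2/r₂ − 1/a_t)] = 5.993 km/s.
Second burn Δv₂ = |v₂ − v_a| = 3.952 km/s.
Δv = Δv₁ + Δv₂ = 5.899 + 3.952 = 9.851 km/s.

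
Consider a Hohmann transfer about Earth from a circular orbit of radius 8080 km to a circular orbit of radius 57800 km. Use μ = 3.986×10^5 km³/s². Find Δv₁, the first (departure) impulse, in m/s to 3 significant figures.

Δv₁ = 2280 m/s

Transfer-ellipse semi-major axis a_t = (r₁ + r₂)/2 = (8080 + 57800)/2 = 32940 km.
On the circular orbit at r = 8080 km, v_c = √(μ/r) = 7.024 km/s.
Transfer-orbit speed at the same r (vis-viva, a = a_t): v_t = √[μ(2/r − 1/a_t)] = 9.304 km/s.
Δv₁ = |v_t − v_c| = |9.304 − 7.024| = 2.280 km/s.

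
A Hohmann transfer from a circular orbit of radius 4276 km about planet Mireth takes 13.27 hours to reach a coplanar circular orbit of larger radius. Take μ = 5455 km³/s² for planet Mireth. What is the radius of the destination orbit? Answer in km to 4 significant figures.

r₂ = 17330 km

Transfer time t = 13.27 hours = 47772 s, and t = π√(a_t³/μ).
So a_t = (μ t²/π²)^(1/3) = (5455 × (47772)² / π²)^(1/3) = 10805 km.
Since a_t = (r₁ + r₂)/2, r₂ = 2a_t − r₁ = 2×10805 − 4276 = 17334 km.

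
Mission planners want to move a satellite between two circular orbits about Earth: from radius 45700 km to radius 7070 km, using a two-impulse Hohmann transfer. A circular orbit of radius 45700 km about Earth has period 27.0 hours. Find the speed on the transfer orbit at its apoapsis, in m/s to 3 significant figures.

v = 1530 m/s

From Kepler's third law T² = 4π²r³/μ at r = 45700 km, T = 27.0 hours = 27.0 × 3600 s = 97200 s: μ = 4π²r³/T² = 3.98819×10^5 km³/s².
Transfer-ellipse semi-major axis a_t = (r₁ + r₂)/2 = (45700 + 7070)/2 = 26385 km.
The apoapsis of the transfer ellipse is at r = 45700 km.
Applying v² = μ(2/r − 1/a_t): v = 1.529 km/s.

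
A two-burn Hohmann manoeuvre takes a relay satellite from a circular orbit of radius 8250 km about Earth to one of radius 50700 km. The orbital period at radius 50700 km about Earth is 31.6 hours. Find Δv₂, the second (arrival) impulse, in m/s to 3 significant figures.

From Kepler's third law T² = 4π²r³/μ at r = 50700 km, T = 31.6 hours = 31.6 × 3600 s = 1.1376×10^5 s: μ = 4π²r³/T² = 3.97562×10^5 km³/s².
Transfer-ellipse semi-major axis a_t = (r₁ + r₂)/2 = (8250 + 50700)/2 = 29475 km.
On the circular orbit at r = 50700 km, v_c = √(μ/r) = 2.800 km/s.
Transfer-orbit speed at the same r (vis-viva, a = a_t): v_t = √[μ(2/r − 1/a_t)] = 1.481 km/s.
Δv₂ = |v_t − v_c| = |1.481 − 2.800| = 1.319 km/s.

Δv₂ = 1320 m/s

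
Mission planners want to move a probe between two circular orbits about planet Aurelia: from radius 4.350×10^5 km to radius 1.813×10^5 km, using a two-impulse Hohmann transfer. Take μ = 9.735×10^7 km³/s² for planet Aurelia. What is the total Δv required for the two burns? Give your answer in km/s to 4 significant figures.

Transfer-ellipse semi-major axis a_t = (r₁ + r₂)/2 = (4.350×10^5 + 1.813×10^5)/2 = 3.0815×10^5 km.
Circular speed at r₁: v₁ = √(μ/r₁) = √(9.735×10^7/4.350×10^5) = 14.960 km/s.
On the transfer ellipse at r₁, v² = μ(2/r − 1/a) gives v_a = √[μ(2/r₁ − 1/a_t)] = 11.475 km/s.
First burn Δv₁ = |v_a − v₁| = 3.485 km/s.
Circular speed at r₂: v₂ = √(μ/r₂) = 23.1723 km/s.
Transfer-orbit speed at r₂: v_p = √[μ(2/r₂ − 1/a_t)] = 27.5317 km/s.
Second burn Δv₂ = |v₂ − v_p| = 4.359 km/s.
Δv = Δv₁ + Δv₂ = 3.485 + 4.359 = 7.844 km/s.

Δv = 7.844 km/s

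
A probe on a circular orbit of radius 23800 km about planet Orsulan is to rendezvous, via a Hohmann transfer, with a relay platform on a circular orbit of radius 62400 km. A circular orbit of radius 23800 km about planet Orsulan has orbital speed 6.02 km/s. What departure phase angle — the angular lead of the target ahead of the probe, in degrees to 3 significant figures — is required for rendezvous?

φ = 76.7°

From the circular-orbit relation v² = μ/r at r = 23800 km: μ = v²r = (6.02)² × 23800 = 8.62522×10^5 km³/s².
Semi-major axis of the transfer orbit: a_t = (23800 + 62400)/2 = 43100 km.
The half-period of the transfer ellipse is t = π√(a_t³/μ) = 30270 s.
The target's mean motion on its circular orbit is ω₂ = √(μ/r₂³) = 5.958×10^-5 rad/s.
Angle swept by the target during transfer: ω₂·t = 1.803 rad = 103.3°.
Arrival is 180° from departure on the ellipse, so φ = 180° − 103.3° = 76.7°.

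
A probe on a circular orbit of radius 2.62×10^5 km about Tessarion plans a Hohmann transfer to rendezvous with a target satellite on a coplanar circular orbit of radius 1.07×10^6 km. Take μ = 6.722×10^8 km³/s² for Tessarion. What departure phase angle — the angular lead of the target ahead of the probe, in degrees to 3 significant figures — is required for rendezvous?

φ = 91.6°

Transfer-ellipse semi-major axis a_t = (r₁ + r₂)/2 = (2.620×10^5 + 1.070×10^6)/2 = 6.660×10^5 km.
The half-period of the transfer ellipse is t = π√(a_t³/μ) = 65859 s.
The target's mean motion on its circular orbit is ω₂ = √(μ/r₂³) = 2.3425×10^-5 rad/s.
Angle swept by the target during transfer: ω₂·t = 1.5427 rad = 88.39°.
Arrival is 180° from departure on the ellipse, so φ = 180° − 88.39° = 91.6°.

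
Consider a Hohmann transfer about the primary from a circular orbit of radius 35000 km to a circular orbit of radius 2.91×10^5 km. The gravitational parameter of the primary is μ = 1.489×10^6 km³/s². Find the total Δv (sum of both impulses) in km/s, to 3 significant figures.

Δv = 3.41 km/s

The Hohmann ellipse has a_t = (r₁ + r₂)/2 = 1.630×10^5 km.
Circular speed at r₁: v₁ = √(μ/r₁) = √(1.489×10^6/35000) = 6.52249 km/s.
On the transfer ellipse at r₁, v² = μ(2/r − 1/a) gives v_p = √[μ(2/r₁ − 1/a_t)] = 8.71497 km/s.
First burn Δv₁ = |v_p − v₁| = 2.192 km/s.
At r₂, v₂ = √(μ/r₂) = 2.262 km/s.
Transfer-orbit speed at r₂: v_a = √[μ(2/r₂ − 1/a_t)] = 1.048 km/s.
Second burn Δv₂ = |v₂ − v_a| = 1.214 km/s.
Δv = Δv₁ + Δv₂ = 2.192 + 1.214 = 3.406 km/s.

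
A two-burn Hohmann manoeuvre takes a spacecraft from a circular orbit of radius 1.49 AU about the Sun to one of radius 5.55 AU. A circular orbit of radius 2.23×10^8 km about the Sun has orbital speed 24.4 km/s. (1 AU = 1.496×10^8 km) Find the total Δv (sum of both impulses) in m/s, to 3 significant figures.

Δv = 10700 m/s

From the circular-orbit relation v² = μ/r at r = 2.23×10^8 km: μ = v²r = (24.4)² × 2.23×10^8 = 1.32765×10^11 km³/s².
In km: r₁ = 1.49 × 1.496×10^8 = 2.22904×10^8 km; r₂ = 5.55 × 1.496×10^8 = 8.3028×10^8 km.
Transfer-ellipse semi-major axis a_t = (r₁ + r₂)/2 = (2.22904×10^8 + 8.3028×10^8)/2 = 5.26592×10^8 km.
Circular speed at r₁: v₁ = √(μ/r₁) = √(1.32765×10^11/2.22904×10^8) = 24.405 km/s.
On the transfer ellipse at r₁, vis-viva equation gives v_p = √[μ(2/r₁ − 1/a_t)] = 30.645 km/s.
First burn Δv₁ = |v_p − v₁| = 6.240 km/s.
Circular speed at r₂: v₂ = √(μ/r₂) = 12.645 km/s.
Transfer-orbit speed at r₂: v_a = √[μ(2/r₂ − 1/a_t)] = 8.2272 km/s.
Second burn Δv₂ = |v₂ − v_a| = 4.418 km/s.
Δv = Δv₁ + Δv₂ = 6.240 + 4.418 = 10.66 km/s.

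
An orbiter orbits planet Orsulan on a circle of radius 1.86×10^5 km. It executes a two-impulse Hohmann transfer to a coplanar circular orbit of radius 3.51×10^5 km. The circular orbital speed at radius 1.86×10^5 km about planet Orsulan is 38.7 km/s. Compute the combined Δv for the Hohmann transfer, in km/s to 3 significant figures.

From the circular-orbit relation v² = μ/r at r = 1.86×10^5 km: μ = v²r = (38.7)² × 1.86×10^5 = 2.78570×10^8 km³/s².
Semi-major axis of the transfer orbit: a_t = (1.860×10^5 + 3.510×10^5)/2 = 2.685×10^5 km.
At r₁ the circular-orbit speed is v₁ = √(μ/r₁) = 38.700 km/s.
On the transfer ellipse at r₁, vis-viva gives v_p = √[μ(2/r₁ − 1/a_t)] = 44.248 km/s.
First burn Δv₁ = |v_p − v₁| = 5.548 km/s.
Circular speed at r₂: v₂ = √(μ/r₂) = 28.172 km/s.
Transfer-orbit speed at r₂: v_a = √[μ(2/r₂ − 1/a_t)] = 23.448 km/s.
Second burn Δv₂ = |v₂ − v_a| = 4.724 km/s.
Total Δv = Δv₁ + Δv₂ = 10.27 km/s.

Δv = 10.3 km/s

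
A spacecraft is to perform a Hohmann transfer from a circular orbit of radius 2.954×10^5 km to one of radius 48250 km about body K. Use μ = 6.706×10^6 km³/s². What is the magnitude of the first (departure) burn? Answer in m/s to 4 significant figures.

Δv₁ = 2240 m/s

Semi-major axis of the transfer orbit: a_t = (2.954×10^5 + 48250)/2 = 1.71825×10^5 km.
Circular speed at r = 2.954×10^5 km: v_c = √(μ/r) = 4.765 km/s.
Vis-viva on the transfer ellipse at r = 2.954×10^5 km gives v_t = √[μ(2/r − 1/a_t)] = 2.525 km/s.
Δv₁ = |v_t − v_c| = |2.525 − 4.765| = 2.240 km/s.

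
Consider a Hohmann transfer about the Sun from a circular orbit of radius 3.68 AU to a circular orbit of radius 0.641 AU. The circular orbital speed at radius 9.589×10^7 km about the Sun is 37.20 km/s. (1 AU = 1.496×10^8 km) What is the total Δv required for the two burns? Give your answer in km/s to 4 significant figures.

Δv = 18.42 km/s

From the circular-orbit relation v² = μ/r at r = 9.589×10^7 km: μ = v²r = (37.20)² × 9.589×10^7 = 1.32696×10^11 km³/s².
In km: r₁ = 3.68 × 1.496×10^8 = 5.50528×10^8 km; r₂ = 0.641 × 1.496×10^8 = 9.58936×10^7 km.
The Hohmann ellipse has a_t = (r₁ + r₂)/2 = 3.232108×10^8 km.
Circular speed at r₁: v₁ = √(μ/r₁) = √(1.32696×10^11/5.50528×10^8) = 15.5253 km/s.
Transfer-orbit speed at r₁ (vis-viva): v_a = √[μ(2/r₁ − 1/a_t)] = 8.45652 km/s.
First burn Δv₁ = |v_a − v₁| = 7.069 km/s.
At r₂, v₂ = √(μ/r₂) = 37.20 km/s.
Transfer-orbit speed at r₂: v_p = √[μ(2/r₂ − 1/a_t)] = 48.55 km/s.
Second burn Δv₂ = |v₂ − v_p| = 11.35 km/s.
Δv = Δv₁ + Δv₂ = 7.069 + 11.35 = 18.42 km/s.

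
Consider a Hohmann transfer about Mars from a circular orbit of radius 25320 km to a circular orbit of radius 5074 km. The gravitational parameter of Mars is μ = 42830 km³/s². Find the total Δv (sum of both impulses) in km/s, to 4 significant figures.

Δv = 1.394 km/s

Transfer-ellipse semi-major axis a_t = (r₁ + r₂)/2 = (25320 + 5074)/2 = 15197 km.
Circular speed at r₁: v₁ = √(μ/r₁) = √(42830/25320) = 1.3006 km/s.
On the transfer ellipse at r₁, v² = μ(2/r − 1/a) gives v_a = √[μ(2/r₁ − 1/a_t)] = 0.75152 km/s.
First burn Δv₁ = |v_a − v₁| = 0.5491 km/s.
Circular speed at r₂: v₂ = √(μ/r₂) = 2.9054 km/s.
Transfer-orbit speed at r₂: v_p = √[μ(2/r₂ − 1/a_t)] = 3.7502 km/s.
Second burn Δv₂ = |v₂ − v_p| = 0.8448 km/s.
Total Δv = Δv₁ + Δv₂ = 1.394 km/s.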